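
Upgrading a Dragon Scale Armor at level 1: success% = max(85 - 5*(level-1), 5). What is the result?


raw_rate = 85 - 5 * (1 - 1)
= 85 - 5 * 0
= 85 - 0
= 85
Apply floor: max(85, 5) = 85%

85%


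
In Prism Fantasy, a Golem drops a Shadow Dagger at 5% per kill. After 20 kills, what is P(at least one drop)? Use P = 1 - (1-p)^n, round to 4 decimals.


P(at least one) = 1 - P(none) = 1 - (1-p)^n
p = 5/100 = 0.05
1 - p = 0.95
(1 - p)^20 = 0.95^20 = 0.358486
P(at least one) = 1 - 0.358486 = 0.6415

0.6415


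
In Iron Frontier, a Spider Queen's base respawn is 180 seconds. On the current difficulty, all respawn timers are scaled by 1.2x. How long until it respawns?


Respawn time = base * multiplier
= 180 * 1.2
= 216.0 seconds

216.0 seconds


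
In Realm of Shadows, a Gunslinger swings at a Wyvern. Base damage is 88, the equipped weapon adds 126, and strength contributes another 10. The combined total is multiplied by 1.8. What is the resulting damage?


Sum base + weapon + str = 88 + 126 + 10 = 224
Multiply by 1.8:
224 * 1.8 = 403.2

403.2 damage


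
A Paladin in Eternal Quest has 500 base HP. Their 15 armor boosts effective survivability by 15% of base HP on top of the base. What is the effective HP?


EHP = 500 * (1 + 15/100)
= 500 * (1 + 0.15)
= 500 * 1.15
= 575.0

575.0 EHP


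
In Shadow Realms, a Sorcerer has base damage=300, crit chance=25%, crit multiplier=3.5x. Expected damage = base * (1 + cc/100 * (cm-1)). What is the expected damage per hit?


E[dmg] = base * (1 + crit_chance * (crit_mult - 1))
cc as decimal = 25/100 = 0.25
cm - 1 = 3.5 - 1 = 2.5
Bonus factor = 0.25 * 2.5 = 0.625
Total multiplier = 1 + 0.625 = 1.625
Expected damage = 300 * 1.625 = 487.50

487.50 damage


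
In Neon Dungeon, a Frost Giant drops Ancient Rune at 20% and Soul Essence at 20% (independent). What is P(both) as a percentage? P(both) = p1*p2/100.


For independent events, P(both) = P(A) * P(B)
= 20% * 20%
= 400 / 100 %
= 4.0%

4.0%


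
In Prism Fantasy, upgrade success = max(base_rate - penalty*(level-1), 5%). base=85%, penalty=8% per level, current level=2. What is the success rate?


raw_rate = 85 - 8 * (2 - 1)
= 85 - 8 * 1
= 85 - 8
= 77
Apply floor: max(77, 5) = 77%

77%


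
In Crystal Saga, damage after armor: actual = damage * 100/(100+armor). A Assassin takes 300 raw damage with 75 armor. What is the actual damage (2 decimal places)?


actual = 300 * 100 / (100 + 75)
= 300 * 100 / 175
= 30000 / 175
= 171.43

171.43 damage


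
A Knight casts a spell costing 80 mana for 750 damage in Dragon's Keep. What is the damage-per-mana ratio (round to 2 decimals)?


Efficiency = damage / mana
= 750 / 80
= 9.38

9.38 dmg/mana


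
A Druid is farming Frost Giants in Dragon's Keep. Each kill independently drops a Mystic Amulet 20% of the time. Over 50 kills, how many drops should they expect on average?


Expected drops = kills * (drop_rate / 100)
= 50 * (20 / 100)
= 50 * 0.2
= 10.0

10.0 drops


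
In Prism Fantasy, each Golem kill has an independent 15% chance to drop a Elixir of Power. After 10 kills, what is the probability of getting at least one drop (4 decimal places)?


P(at least one) = 1 - P(none) = 1 - (1-p)^n
p = 15/100 = 0.15
1 - p = 0.85
(1 - p)^10 = 0.85^10 = 0.196874
P(at least one) = 1 - 0.196874 = 0.8031

0.8031


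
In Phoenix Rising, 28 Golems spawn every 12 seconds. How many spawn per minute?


Spawns per minute = count * (60 / interval)
= 28 * (60 / 12)
= 28 * 5.0
= 140.0

140.0 per minute


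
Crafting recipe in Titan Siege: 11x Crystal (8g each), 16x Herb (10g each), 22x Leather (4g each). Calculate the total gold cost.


Cost breakdown:
  Crystal: 11 * 8 = 88
  Herb: 16 * 10 = 160
  Leather: 22 * 4 = 88
Total = 88 + 160 + 88 = 336

336 gold


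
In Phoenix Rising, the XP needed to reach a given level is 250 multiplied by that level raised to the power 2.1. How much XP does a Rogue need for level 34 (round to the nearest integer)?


XP = 250 * level^2.1
Substitute level = 34:
XP = 250 * 34^2.1
= 250 * 1644.7721
= 411193

411193 XP


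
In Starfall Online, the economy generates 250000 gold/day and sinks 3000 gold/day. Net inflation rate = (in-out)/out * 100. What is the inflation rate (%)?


Net gold = 250000 - 3000 = 247000
Inflation rate = net / sunk * 100 = 247000 / 3000 * 100
= 82.333333 * 100
= 8233.33%

8233.33%


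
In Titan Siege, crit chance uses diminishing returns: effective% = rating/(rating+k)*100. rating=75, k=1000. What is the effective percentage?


effective% = rating / (rating + k) * 100
= 75 / (75 + 1000) * 100
= 75 / 1075 * 100
= 0.069767 * 100
= 6.98%

6.98%


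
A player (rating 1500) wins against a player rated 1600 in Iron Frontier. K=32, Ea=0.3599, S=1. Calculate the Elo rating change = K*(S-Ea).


Elo update: delta = K * (S - Ea), where S = 1 (wins)
S - Ea = 1 - 0.3599 = 0.6401
Rating change = 32 * 0.6401
= 20.48

20.48 rating points


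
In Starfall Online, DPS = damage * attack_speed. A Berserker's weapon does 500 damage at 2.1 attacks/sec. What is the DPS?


DPS = damage * attack_speed
= 500 * 2.1
= 1050.0

1050.0 DPS


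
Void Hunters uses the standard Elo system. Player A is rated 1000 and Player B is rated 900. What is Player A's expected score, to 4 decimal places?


Elo expected score: Ea = 1/(1 + 10^((Rb-Ra)/400))
Rb - Ra = 900 - 1000 = -100
(Rb-Ra)/400 = -100/400 = -0.25
10^-0.25 = 0.562341
Ea = 1/(1 + 0.562341) = 1/1.562341 = 0.6401

0.6401


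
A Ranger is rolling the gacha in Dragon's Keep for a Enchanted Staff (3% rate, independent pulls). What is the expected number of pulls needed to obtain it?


Expected pulls for a geometric distribution = 1/p = 100 / rate%
= 100 / 3
= 33.33

33.33 pulls


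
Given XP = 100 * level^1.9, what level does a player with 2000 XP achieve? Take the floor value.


XP = 100 * level^1.9, so level = (XP / 100)^(1/1.9)
= (2000 / 100)^(1/1.9)
= 20.0^0.5263
= 4.839
Floor: level = 4

level 4


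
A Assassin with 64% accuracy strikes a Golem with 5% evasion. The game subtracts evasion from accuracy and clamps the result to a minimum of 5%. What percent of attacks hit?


accuracy - evasion = 64 - 5 = 59
Apply floor: max(59, 5) = 59
Hit chance = 59%

59%


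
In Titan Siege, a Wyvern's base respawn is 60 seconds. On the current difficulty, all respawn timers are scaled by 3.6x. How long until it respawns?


Respawn time = base * multiplier
= 60 * 3.6
= 216.0 seconds

216.0 seconds


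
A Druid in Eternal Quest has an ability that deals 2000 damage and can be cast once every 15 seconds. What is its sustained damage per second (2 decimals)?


DPS = damage / cooldown
= 2000 / 15
= 133.33

133.33 DPS


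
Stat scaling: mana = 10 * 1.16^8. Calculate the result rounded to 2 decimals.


value = base * growth^level
= 10 * 1.16^8
= 10 * 3.278415
= 32.78

32.78 mana


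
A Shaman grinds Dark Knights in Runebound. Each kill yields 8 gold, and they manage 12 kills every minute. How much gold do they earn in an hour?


Gold per minute = 8 * 12 = 96
Gold per hour = 96 * 60 = 5760

5760 gold/hour


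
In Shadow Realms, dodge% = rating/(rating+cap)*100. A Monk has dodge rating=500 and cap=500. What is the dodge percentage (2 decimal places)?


dodge% = 500 / (500 + 500) * 100
= 500 / 1000 * 100
= 0.5 * 100
= 50.00%

50.00%


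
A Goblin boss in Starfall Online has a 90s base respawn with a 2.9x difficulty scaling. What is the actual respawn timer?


Respawn time = base * multiplier
= 90 * 2.9
= 261.0 seconds

261.0 seconds


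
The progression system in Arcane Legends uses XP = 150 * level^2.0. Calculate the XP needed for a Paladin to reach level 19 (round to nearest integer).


XP = 150 * level^2.0
Substitute level = 19:
XP = 150 * 19^2.0
= 150 * 361.0
= 54150

54150 XP


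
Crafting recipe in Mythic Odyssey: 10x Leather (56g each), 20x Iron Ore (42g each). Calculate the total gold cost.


Cost breakdown:
  Leather: 10 * 56 = 560
  Iron Ore: 20 * 42 = 840
Total = 560 + 840 = 1400

1400 gold


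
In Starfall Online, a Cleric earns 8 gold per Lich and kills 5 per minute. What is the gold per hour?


Gold per minute = 8 * 5 = 40
Gold per hour = 40 * 60 = 2400

2400 gold/hour


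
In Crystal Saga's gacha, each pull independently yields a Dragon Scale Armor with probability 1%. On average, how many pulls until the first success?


Expected pulls for a geometric distribution = 1/p = 100 / rate%
= 100 / 1
= 100.0

100.0 pulls


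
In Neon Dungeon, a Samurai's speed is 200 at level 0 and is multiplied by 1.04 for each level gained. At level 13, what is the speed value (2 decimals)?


value = base * growth^level
= 200 * 1.04^13
= 200 * 1.665074
= 333.01

333.01 speed


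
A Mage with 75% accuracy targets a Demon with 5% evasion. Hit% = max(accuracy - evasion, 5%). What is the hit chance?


accuracy - evasion = 75 - 5 = 70
Apply floor: max(70, 5) = 70
Hit chance = 70%

70%


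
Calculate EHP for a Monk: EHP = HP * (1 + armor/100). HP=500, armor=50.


EHP = 500 * (1 + 50/100)
= 500 * (1 + 0.5)
= 500 * 1.5
= 750.0

750.0 EHP


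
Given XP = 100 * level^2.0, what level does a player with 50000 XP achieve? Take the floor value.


XP = 100 * level^2.0, so level = (XP / 100)^(1/2.0)
= (50000 / 100)^(1/2.0)
= 500.0^0.5
= 22.3607
Floor: level = 22

level 22


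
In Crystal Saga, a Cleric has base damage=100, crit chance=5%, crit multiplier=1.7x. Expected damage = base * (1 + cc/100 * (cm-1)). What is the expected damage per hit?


E[dmg] = base * (1 + crit_chance * (crit_mult - 1))
cc as decimal = 5/100 = 0.05
cm - 1 = 1.7 - 1 = 0.7
Bonus factor = 0.05 * 0.7 = 0.035
Total multiplier = 1 + 0.035 = 1.035
Expected damage = 100 * 1.035 = 103.50

103.50 damage


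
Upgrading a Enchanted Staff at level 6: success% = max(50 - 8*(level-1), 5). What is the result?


raw_rate = 50 - 8 * (6 - 1)
= 50 - 8 * 5
= 50 - 40
= 10
Apply floor: max(10, 5) = 10%

10%


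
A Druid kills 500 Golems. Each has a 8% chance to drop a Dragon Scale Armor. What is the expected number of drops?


Expected drops = kills * (drop_rate / 100)
= 500 * (8 / 100)
= 500 * 0.08
= 40.0

40.0 drops


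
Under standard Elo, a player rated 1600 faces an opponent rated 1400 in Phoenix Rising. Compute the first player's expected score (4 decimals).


Elo expected score: Ea = 1/(1 + 10^((Rb-Ra)/400))
Rb - Ra = 1400 - 1600 = -200
(Rb-Ra)/400 = -200/400 = -0.5
10^-0.5 = 0.316228
Ea = 1/(1 + 0.316228) = 1/1.316228 = 0.7597

0.7597


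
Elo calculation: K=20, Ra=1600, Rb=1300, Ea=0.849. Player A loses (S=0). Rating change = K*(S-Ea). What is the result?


Elo update: delta = K * (S - Ea), where S = 0 (loses)
S - Ea = 0 - 0.849 = -0.849
Rating change = 20 * -0.849
= -16.98

-16.98 rating points


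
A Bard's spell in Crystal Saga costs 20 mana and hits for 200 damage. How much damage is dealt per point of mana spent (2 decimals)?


Efficiency = damage / mana
= 200 / 20
= 10.00

10.00 dmg/mana


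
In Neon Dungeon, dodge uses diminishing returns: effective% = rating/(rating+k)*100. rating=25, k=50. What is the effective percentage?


effective% = rating / (rating + k) * 100
= 25 / (25 + 50) * 100
= 25 / 75 * 100
= 0.333333 * 100
= 33.33%

33.33%


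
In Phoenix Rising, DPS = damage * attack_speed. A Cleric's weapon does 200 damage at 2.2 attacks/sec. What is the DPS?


DPS = damage * attack_speed
= 200 * 2.2
= 440.0

440.0 DPS


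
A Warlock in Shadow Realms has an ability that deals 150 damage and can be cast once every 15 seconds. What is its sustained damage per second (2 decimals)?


DPS = damage / cooldown
= 150 / 15
= 10.00

10.00 DPS


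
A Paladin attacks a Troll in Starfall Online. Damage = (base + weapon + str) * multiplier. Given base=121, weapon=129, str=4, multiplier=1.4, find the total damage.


Sum base + weapon + str = 121 + 129 + 4 = 254
Multiply by 1.4:
254 * 1.4 = 355.6

355.6 damage


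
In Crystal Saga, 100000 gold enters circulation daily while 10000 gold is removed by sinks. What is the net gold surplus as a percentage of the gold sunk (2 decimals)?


Net gold = 100000 - 10000 = 90000
Inflation rate = net / sunk * 100 = 90000 / 10000 * 100
= 9.0 * 100
= 900.00%

900.00%


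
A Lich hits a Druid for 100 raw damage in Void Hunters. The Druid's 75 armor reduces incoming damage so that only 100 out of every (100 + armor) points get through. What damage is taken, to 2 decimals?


actual = 100 * 100 / (100 + 75)
= 100 * 100 / 175
= 10000 / 175
= 57.14

57.14 damage


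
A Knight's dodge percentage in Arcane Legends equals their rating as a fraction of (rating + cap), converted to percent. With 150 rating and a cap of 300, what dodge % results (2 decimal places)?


dodge% = 150 / (150 + 300) * 100
= 150 / 450 * 100
= 0.333333 * 100
= 33.33%

33.33%


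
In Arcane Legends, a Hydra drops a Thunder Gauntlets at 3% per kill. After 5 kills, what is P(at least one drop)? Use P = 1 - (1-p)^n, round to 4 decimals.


P(at least one) = 1 - P(none) = 1 - (1-p)^n
p = 3/100 = 0.03
1 - p = 0.97
(1 - p)^5 = 0.97^5 = 0.858734
P(at least one) = 1 - 0.858734 = 0.1413

0.1413


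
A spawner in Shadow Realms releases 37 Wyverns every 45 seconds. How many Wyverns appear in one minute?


Spawns per minute = count * (60 / interval)
= 37 * (60 / 45)
= 37 * 1.3333
= 49.33

49.33 per minute


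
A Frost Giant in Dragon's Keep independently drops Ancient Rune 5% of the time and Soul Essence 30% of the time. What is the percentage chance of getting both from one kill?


For independent events, P(both) = P(A) * P(B)
= 5% * 30%
= 150 / 100 %
= 1.5%

1.5%


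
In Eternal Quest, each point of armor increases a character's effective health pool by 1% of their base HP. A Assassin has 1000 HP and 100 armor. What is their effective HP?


EHP = 1000 * (1 + 100/100)
= 1000 * (1 + 1.0)
= 1000 * 2.0
= 2000.0

2000.0 EHP


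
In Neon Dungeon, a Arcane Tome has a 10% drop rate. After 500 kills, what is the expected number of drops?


Expected drops = kills * (drop_rate / 100)
= 500 * (10 / 100)
= 500 * 0.1
= 50.0

50.0 drops


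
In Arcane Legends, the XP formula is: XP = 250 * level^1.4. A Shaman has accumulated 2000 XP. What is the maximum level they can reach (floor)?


XP = 250 * level^1.4, so level = (XP / 250)^(1/1.4)
= (2000 / 250)^(1/1.4)
= 8.0^0.7143
= 4.4164
Floor: level = 4

level 4


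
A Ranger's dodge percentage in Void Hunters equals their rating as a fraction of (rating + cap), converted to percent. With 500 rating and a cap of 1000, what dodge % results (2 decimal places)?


dodge% = 500 / (500 + 1000) * 100
= 500 / 1500 * 100
= 0.333333 * 100
= 33.33%

33.33%


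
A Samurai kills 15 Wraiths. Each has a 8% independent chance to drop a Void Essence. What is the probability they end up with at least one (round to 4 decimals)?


P(at least one) = 1 - P(none) = 1 - (1-p)^n
p = 8/100 = 0.08
1 - p = 0.92
(1 - p)^15 = 0.92^15 = 0.286297
P(at least one) = 1 - 0.286297 = 0.7137

0.7137


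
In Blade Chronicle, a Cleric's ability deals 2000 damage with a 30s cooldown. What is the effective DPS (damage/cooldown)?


DPS = damage / cooldown
= 2000 / 30
= 66.67

66.67 DPS


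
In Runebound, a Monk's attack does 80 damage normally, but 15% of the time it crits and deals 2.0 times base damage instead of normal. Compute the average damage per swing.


E[dmg] = base * (1 + crit_chance * (crit_mult - 1))
cc as decimal = 15/100 = 0.15
cm - 1 = 2.0 - 1 = 1.0
Bonus factor = 0.15 * 1.0 = 0.15
Total multiplier = 1 + 0.15 = 1.15
Expected damage = 80 * 1.15 = 92.00

92.00 damage


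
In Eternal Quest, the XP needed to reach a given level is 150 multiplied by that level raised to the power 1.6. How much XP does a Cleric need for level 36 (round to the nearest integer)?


XP = 150 * level^1.6
Substitute level = 36:
XP = 150 * 36^1.6
= 150 * 309.0893
= 46363

46363 XP


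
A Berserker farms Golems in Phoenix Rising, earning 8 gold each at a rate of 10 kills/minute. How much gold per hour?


Gold per minute = 8 * 10 = 80
Gold per hour = 80 * 60 = 4800

4800 gold/hour


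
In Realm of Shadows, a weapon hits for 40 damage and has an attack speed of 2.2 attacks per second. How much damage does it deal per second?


DPS = damage * attack_speed
= 40 * 2.2
= 88.0

88.0 DPS


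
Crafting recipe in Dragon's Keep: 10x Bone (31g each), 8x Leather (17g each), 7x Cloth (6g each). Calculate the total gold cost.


Cost breakdown:
  Bone: 10 * 31 = 310
  Leather: 8 * 17 = 136
  Cloth: 7 * 6 = 42
Total = 310 + 136 + 42 = 488

488 gold


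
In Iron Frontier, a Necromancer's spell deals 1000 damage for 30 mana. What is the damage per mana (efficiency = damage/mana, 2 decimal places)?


Efficiency = damage / mana
= 1000 / 30
= 33.33

33.33 dmg/mana


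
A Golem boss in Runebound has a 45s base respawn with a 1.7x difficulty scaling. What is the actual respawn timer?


Respawn time = base * multiplier
= 45 * 1.7
= 76.5 seconds

76.5 seconds


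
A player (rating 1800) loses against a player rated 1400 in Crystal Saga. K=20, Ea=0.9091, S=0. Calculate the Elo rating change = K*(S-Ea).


Elo update: delta = K * (S - Ea), where S = 0 (loses)
S - Ea = 0 - 0.9091 = -0.9091
Rating change = 20 * -0.9091
= -18.18

-18.18 rating points


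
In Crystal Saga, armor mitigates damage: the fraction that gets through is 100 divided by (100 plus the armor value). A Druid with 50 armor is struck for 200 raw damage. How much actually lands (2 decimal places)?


actual = 200 * 100 / (100 + 50)
= 200 * 100 / 150
= 20000 / 150
= 133.33

133.33 damage


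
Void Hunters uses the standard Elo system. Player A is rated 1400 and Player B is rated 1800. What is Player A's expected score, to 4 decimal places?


Elo expected score: Ea = 1/(1 + 10^((Rb-Ra)/400))
Rb - Ra = 1800 - 1400 = 400
(Rb-Ra)/400 = 400/400 = 1.0
10^1.0 = 10.0
Ea = 1/(1 + 10.0) = 1/11.0 = 0.0909

0.0909


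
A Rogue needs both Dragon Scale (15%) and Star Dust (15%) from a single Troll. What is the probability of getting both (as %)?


For independent events, P(both) = P(A) * P(B)
= 15% * 15%
= 225 / 100 %
= 2.25%

2.25%


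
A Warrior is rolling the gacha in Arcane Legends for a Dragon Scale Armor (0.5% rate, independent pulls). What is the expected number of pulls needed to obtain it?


Expected pulls for a geometric distribution = 1/p = 100 / rate%
= 100 / 0.5
= 200.0

200.0 pulls


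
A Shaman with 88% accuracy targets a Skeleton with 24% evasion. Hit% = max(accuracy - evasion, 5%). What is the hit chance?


accuracy - evasion = 88 - 24 = 64
Apply floor: max(64, 5) = 64
Hit chance = 64%

64%


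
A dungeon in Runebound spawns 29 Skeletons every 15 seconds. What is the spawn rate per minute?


Spawns per minute = count * (60 / interval)
= 29 * (60 / 15)
= 29 * 4.0
= 116.0

116.0 per minute


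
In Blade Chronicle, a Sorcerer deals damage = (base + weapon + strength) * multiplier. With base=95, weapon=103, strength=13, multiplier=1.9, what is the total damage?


Sum base + weapon + str = 95 + 103 + 13 = 211
Multiply by 1.9:
211 * 1.9 = 400.9

400.9 damage


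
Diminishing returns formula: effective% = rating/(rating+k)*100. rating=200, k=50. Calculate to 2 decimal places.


effective% = rating / (rating + k) * 100
= 200 / (200 + 50) * 100
= 200 / 250 * 100
= 0.8 * 100
= 80.00%

80.00%


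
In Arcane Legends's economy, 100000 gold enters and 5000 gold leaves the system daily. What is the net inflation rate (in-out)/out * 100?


Net gold = 100000 - 5000 = 95000
Inflation rate = net / sunk * 100 = 95000 / 5000 * 100
= 19.0 * 100
= 1900.00%

1900.00%


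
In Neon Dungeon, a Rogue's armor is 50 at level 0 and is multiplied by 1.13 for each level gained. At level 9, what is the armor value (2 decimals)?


value = base * growth^level
= 50 * 1.13^9
= 50 * 3.004042
= 150.20

150.20 armor


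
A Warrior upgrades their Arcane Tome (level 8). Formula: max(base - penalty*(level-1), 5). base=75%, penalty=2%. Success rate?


raw_rate = 75 - 2 * (8 - 1)
= 75 - 2 * 7
= 75 - 14
= 61
Apply floor: max(61, 5) = 61%

61%


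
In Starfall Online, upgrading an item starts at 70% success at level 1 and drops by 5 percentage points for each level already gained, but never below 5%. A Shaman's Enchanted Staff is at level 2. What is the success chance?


raw_rate = 70 - 5 * (2 - 1)
= 70 - 5 * 1
= 70 - 5
= 65
Apply floor: max(65, 5) = 65%

65%


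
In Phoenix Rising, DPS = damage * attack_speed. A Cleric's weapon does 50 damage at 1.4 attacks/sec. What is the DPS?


DPS = damage * attack_speed
= 50 * 1.4
= 70.0

70.0 DPS


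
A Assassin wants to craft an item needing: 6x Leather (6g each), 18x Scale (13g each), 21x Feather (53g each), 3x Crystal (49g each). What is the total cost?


Cost breakdown:
  Leather: 6 * 6 = 36
  Scale: 18 * 13 = 234
  Feather: 21 * 53 = 1113
  Crystal: 3 * 49 = 147
Total = 36 + 234 + 1113 + 147 = 1530

1530 gold


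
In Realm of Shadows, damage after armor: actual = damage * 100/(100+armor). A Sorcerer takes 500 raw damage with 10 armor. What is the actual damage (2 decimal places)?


actual = 500 * 100 / (100 + 10)
= 500 * 100 / 110
= 50000 / 110
= 454.55

454.55 damage


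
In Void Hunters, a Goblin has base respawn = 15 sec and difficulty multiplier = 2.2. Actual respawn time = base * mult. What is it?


Respawn time = base * multiplier
= 15 * 2.2
= 33.0 seconds

33.0 seconds


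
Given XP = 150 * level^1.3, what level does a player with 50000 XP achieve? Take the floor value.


XP = 150 * level^1.3, so level = (XP / 150)^(1/1.3)
= (50000 / 150)^(1/1.3)
= 333.3333^0.7692
= 87.232
Floor: level = 87

level 87


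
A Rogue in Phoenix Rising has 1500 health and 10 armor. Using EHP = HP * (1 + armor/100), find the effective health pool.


EHP = 1500 * (1 + 10/100)
= 1500 * (1 + 0.1)
= 1500 * 1.1
= 1650.0

1650.0 EHP


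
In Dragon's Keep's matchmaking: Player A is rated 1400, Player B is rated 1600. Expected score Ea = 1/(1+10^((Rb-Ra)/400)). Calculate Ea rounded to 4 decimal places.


Elo expected score: Ea = 1/(1 + 10^((Rb-Ra)/400))
Rb - Ra = 1600 - 1400 = 200
(Rb-Ra)/400 = 200/400 = 0.5
10^0.5 = 3.162278
Ea = 1/(1 + 3.162278) = 1/4.162278 = 0.2403

0.2403


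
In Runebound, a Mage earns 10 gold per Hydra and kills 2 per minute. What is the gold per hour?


Gold per minute = 10 * 2 = 20
Gold per hour = 20 * 60 = 1200

1200 gold/hour


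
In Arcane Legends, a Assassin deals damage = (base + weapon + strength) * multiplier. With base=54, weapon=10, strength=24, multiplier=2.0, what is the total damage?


Sum base + weapon + str = 54 + 10 + 24 = 88
Multiply by 2.0:
88 * 2.0 = 176.0

176.0 damage


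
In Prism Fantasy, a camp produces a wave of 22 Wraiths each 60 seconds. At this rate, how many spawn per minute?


Spawns per minute = count * (60 / interval)
= 22 * (60 / 60)
= 22 * 1.0
= 22.0

22.0 per minute


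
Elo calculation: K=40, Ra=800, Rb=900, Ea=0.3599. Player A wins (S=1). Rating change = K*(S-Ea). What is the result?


Elo update: delta = K * (S - Ea), where S = 1 (wins)
S - Ea = 1 - 0.3599 = 0.6401
Rating change = 40 * 0.6401
= 25.60

25.60 rating points


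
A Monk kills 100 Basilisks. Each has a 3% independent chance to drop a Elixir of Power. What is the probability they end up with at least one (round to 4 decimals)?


P(at least one) = 1 - P(none) = 1 - (1-p)^n
p = 3/100 = 0.03
1 - p = 0.97
(1 - p)^100 = 0.97^100 = 0.047553
P(at least one) = 1 - 0.047553 = 0.9524

0.9524


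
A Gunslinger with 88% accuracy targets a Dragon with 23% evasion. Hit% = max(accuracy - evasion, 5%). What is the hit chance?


accuracy - evasion = 88 - 23 = 65
Apply floor: max(65, 5) = 65
Hit chance = 65%

65%


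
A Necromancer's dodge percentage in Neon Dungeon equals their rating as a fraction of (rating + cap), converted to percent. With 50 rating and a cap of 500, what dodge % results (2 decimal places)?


dodge% = 50 / (50 + 500) * 100
= 50 / 550 * 100
= 0.090909 * 100
= 9.09%

9.09%


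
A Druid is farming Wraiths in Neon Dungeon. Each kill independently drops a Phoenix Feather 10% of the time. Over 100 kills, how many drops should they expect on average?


Expected drops = kills * (drop_rate / 100)
= 100 * (10 / 100)
= 100 * 0.1
= 10.0

10.0 drops


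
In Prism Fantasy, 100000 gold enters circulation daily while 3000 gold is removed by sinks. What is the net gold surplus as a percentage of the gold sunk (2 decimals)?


Net gold = 100000 - 3000 = 97000
Inflation rate = net / sunk * 100 = 97000 / 3000 * 100
= 32.333333 * 100
= 3233.33%

3233.33%


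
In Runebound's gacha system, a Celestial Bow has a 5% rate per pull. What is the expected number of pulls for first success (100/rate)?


Expected pulls for a geometric distribution = 1/p = 100 / rate%
= 100 / 5
= 20.0

20.0 pulls


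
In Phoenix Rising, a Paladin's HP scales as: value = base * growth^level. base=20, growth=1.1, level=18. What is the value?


value = base * growth^level
= 20 * 1.1^18
= 20 * 5.559917
= 111.20

111.20 HP


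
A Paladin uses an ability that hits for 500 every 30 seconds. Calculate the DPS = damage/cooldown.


DPS = damage / cooldown
= 500 / 30
= 16.67

16.67 DPS


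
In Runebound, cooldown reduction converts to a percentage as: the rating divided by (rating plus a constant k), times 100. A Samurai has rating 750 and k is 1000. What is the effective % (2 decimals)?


effective% = rating / (rating + k) * 100
= 750 / (750 + 1000) * 100
= 750 / 1750 * 100
= 0.428571 * 100
= 42.86%

42.86%


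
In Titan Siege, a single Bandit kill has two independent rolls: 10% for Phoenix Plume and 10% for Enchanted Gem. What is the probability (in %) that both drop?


For independent events, P(both) = P(A) * P(B)
= 10% * 10%
= 100 / 100 %
= 1.0%

1.0%


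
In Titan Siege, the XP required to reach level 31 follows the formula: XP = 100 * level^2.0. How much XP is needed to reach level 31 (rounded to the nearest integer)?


XP = 100 * level^2.0
Substitute level = 31:
XP = 100 * 31^2.0
= 100 * 961.0
= 96100

96100 XP


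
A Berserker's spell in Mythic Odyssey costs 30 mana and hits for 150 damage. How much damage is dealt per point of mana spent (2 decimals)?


Efficiency = damage / mana
= 150 / 30
= 5.00

5.00 dmg/mana


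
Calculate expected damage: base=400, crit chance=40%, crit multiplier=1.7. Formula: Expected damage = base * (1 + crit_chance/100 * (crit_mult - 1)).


E[dmg] = base * (1 + crit_chance * (crit_mult - 1))
cc as decimal = 40/100 = 0.4
cm - 1 = 1.7 - 1 = 0.7
Bonus factor = 0.4 * 0.7 = 0.28
Total multiplier = 1 + 0.28 = 1.28
Expected damage = 400 * 1.28 = 512.00

512.00 damage


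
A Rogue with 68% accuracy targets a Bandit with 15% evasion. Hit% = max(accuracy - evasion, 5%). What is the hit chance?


accuracy - evasion = 68 - 15 = 53
Apply floor: max(53, 5) = 53
Hit chance = 53%

53%


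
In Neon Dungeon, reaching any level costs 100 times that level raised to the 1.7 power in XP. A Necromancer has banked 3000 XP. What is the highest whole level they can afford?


XP = 100 * level^1.7, so level = (XP / 100)^(1/1.7)
= (3000 / 100)^(1/1.7)
= 30.0^0.5882
= 7.3943
Floor: level = 7

level 7


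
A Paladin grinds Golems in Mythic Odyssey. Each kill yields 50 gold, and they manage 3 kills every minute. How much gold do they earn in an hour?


Gold per minute = 50 * 3 = 150
Gold per hour = 150 * 60 = 9000

9000 gold/hour


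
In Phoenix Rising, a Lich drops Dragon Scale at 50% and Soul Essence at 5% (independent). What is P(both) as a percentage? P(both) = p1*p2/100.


For independent events, P(both) = P(A) * P(B)
= 50% * 5%
= 250 / 100 %
= 2.5%

2.5%


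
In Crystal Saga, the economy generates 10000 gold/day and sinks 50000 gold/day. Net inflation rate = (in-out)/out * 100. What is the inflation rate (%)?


Net gold = 10000 - 50000 = -40000
Inflation rate = net / sunk * 100 = -40000 / 50000 * 100
= -0.8 * 100
= -80.00%

-80.00%


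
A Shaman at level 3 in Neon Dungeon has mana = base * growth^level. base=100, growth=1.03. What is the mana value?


value = base * growth^level
= 100 * 1.03^3
= 100 * 1.092727
= 109.27

109.27 mana


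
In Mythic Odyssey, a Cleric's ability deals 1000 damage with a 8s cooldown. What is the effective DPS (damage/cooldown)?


DPS = damage / cooldown
= 1000 / 8
= 125.00

125.00 DPS


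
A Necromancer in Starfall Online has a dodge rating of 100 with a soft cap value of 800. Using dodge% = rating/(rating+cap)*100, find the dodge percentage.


dodge% = 100 / (100 + 800) * 100
= 100 / 900 * 100
= 0.111111 * 100
= 11.11%

11.11%


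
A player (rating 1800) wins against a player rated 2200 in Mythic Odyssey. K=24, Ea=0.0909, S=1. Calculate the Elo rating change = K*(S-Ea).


Elo update: delta = K * (S - Ea), where S = 1 (wins)
S - Ea = 1 - 0.0909 = 0.9091
Rating change = 24 * 0.9091
= 21.82

21.82 rating points


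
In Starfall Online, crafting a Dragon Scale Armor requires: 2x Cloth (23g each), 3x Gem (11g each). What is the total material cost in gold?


Cost breakdown:
  Cloth: 2 * 23 = 46
  Gem: 3 * 11 = 33
Total = 46 + 33 = 79

79 gold


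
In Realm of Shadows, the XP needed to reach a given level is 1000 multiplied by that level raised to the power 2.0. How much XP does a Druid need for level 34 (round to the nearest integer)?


XP = 1000 * level^2.0
Substitute level = 34:
XP = 1000 * 34^2.0
= 1000 * 1156.0
= 1156000

1156000 XP


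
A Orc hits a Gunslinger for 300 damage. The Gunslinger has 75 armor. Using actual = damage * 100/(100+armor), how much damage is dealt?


actual = 300 * 100 / (100 + 75)
= 300 * 100 / 175
= 30000 / 175
= 171.43

171.43 damage


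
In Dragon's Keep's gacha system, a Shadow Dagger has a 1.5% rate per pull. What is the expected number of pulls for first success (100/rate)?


Expected pulls for a geometric distribution = 1/p = 100 / rate%
= 100 / 1.5
= 66.67

66.67 pulls


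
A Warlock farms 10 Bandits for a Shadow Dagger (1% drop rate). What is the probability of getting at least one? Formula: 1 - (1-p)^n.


P(at least one) = 1 - P(none) = 1 - (1-p)^n
p = 1/100 = 0.01
1 - p = 0.99
(1 - p)^10 = 0.99^10 = 0.904382
P(at least one) = 1 - 0.904382 = 0.0956

0.0956


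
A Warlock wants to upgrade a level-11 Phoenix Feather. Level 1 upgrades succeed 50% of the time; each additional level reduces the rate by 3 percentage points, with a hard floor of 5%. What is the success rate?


raw_rate = 50 - 3 * (11 - 1)
= 50 - 3 * 10
= 50 - 30
= 20
Apply floor: max(20, 5) = 20%

20%


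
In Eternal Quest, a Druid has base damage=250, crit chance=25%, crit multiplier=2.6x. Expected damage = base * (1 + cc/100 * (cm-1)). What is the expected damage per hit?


E[dmg] = base * (1 + crit_chance * (crit_mult - 1))
cc as decimal = 25/100 = 0.25
cm - 1 = 2.6 - 1 = 1.6
Bonus factor = 0.25 * 1.6 = 0.4
Total multiplier = 1 + 0.4 = 1.4
Expected damage = 250 * 1.4 = 350.00

350.00 damage


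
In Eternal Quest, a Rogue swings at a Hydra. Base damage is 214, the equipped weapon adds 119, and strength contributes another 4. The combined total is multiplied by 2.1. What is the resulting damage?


Sum base + weapon + str = 214 + 119 + 4 = 337
Multiply by 2.1:
337 * 2.1 = 707.7

707.7 damage


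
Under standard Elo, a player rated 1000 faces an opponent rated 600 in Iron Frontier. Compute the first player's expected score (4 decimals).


Elo expected score: Ea = 1/(1 + 10^((Rb-Ra)/400))
Rb - Ra = 600 - 1000 = -400
(Rb-Ra)/400 = -400/400 = -1.0
10^-1.0 = 0.1
Ea = 1/(1 + 0.1) = 1/1.1 = 0.9091

0.9091


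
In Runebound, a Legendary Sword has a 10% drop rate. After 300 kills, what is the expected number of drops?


Expected drops = kills * (drop_rate / 100)
= 300 * (10 / 100)
= 300 * 0.1
= 30.0

30.0 drops


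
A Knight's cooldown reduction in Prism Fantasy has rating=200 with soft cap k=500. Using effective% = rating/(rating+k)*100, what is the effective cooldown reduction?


effective% = rating / (rating + k) * 100
= 200 / (200 + 500) * 100
= 200 / 700 * 100
= 0.285714 * 100
= 28.57%

28.57%


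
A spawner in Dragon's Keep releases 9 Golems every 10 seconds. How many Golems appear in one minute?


Spawns per minute = count * (60 / interval)
= 9 * (60 / 10)
= 9 * 6.0
= 54.0

54.0 per minute


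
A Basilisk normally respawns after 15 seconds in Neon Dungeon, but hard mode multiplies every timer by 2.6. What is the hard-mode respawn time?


Respawn time = base * multiplier
= 15 * 2.6
= 39.0 seconds

39.0 seconds


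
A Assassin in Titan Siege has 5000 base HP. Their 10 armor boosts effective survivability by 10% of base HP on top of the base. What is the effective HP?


EHP = 5000 * (1 + 10/100)
= 5000 * (1 + 0.1)
= 5000 * 1.1
= 5500.0

5500.0 EHP


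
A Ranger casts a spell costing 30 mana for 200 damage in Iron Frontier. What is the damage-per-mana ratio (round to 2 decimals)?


Efficiency = damage / mana
= 200 / 30
= 6.67

6.67 dmg/mana


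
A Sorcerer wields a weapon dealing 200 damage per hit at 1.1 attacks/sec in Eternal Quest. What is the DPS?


DPS = damage * attack_speed
= 200 * 1.1
= 220.0

220.0 DPS


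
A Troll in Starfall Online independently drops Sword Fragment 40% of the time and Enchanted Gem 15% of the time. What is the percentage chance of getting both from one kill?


For independent events, P(both) = P(A) * P(B)
= 40% * 15%
= 600 / 100 %
= 6.0%

6.0%


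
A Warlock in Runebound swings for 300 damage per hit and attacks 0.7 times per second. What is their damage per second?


DPS = damage * attack_speed
= 300 * 0.7
= 210.0

210.0 DPS


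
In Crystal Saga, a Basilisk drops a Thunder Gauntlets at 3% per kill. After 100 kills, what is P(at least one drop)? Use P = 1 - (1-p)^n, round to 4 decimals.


P(at least one) = 1 - P(none) = 1 - (1-p)^n
p = 3/100 = 0.03
1 - p = 0.97
(1 - p)^100 = 0.97^100 = 0.047553
P(at least one) = 1 - 0.047553 = 0.9524

0.9524


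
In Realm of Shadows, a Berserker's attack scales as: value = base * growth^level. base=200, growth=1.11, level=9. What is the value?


value = base * growth^level
= 200 * 1.11^9
= 200 * 2.558037
= 511.61

511.61 attack


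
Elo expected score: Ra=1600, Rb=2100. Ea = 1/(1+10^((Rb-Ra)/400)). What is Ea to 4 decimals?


Elo expected score: Ea = 1/(1 + 10^((Rb-Ra)/400))
Rb - Ra = 2100 - 1600 = 500
(Rb-Ra)/400 = 500/400 = 1.25
10^1.25 = 17.782794
Ea = 1/(1 + 17.782794) = 1/18.782794 = 0.0532

0.0532


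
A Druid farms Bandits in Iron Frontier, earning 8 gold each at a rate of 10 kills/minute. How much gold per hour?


Gold per minute = 8 * 10 = 80
Gold per hour = 80 * 60 = 4800

4800 gold/hour


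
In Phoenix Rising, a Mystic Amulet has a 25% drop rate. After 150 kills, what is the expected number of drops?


Expected drops = kills * (drop_rate / 100)
= 150 * (25 / 100)
= 150 * 0.25
= 37.5

37.5 drops


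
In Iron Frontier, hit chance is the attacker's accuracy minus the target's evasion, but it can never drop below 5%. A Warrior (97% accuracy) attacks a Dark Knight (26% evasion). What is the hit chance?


accuracy - evasion = 97 - 26 = 71
Apply floor: max(71, 5) = 71
Hit chance = 71%

71%


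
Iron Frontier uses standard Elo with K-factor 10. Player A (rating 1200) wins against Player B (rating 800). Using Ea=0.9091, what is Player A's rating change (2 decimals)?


Elo update: delta = K * (S - Ea), where S = 1 (wins)
S - Ea = 1 - 0.9091 = 0.0909
Rating change = 10 * 0.0909
= 0.91

0.91 rating points


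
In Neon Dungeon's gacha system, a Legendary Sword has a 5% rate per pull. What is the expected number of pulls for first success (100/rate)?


Expected pulls for a geometric distribution = 1/p = 100 / rate%
= 100 / 5
= 20.0

20.0 pulls


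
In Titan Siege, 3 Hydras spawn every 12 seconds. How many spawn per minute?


Spawns per minute = count * (60 / interval)
= 3 * (60 / 12)
= 3 * 5.0
= 15.0

15.0 per minute


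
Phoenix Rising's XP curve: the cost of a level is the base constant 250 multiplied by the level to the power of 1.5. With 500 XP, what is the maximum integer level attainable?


XP = 250 * level^1.5, so level = (XP / 250)^(1/1.5)
= (500 / 250)^(1/1.5)
= 2.0^0.6667
= 1.5874
Floor: level = 1

level 1


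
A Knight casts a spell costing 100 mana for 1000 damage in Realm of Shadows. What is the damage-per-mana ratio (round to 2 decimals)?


Efficiency = damage / mana
= 1000 / 100
= 10.00

10.00 dmg/mana


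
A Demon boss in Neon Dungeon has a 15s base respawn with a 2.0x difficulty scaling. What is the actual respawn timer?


Respawn time = base * multiplier
= 15 * 2.0
= 30.0 seconds

30.0 seconds


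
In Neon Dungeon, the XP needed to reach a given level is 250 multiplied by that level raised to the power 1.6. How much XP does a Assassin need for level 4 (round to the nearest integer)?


XP = 250 * level^1.6
Substitute level = 4:
XP = 250 * 4^1.6
= 250 * 9.1896
= 2297

2297 XP


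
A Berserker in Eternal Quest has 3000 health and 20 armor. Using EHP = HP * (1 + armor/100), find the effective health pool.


EHP = 3000 * (1 + 20/100)
= 3000 * (1 + 0.2)
= 3000 * 1.2
= 3600.0

3600.0 EHP


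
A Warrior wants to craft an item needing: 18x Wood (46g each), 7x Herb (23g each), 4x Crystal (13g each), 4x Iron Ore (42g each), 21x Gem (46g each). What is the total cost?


Cost breakdown:
  Wood: 18 * 46 = 828
  Herb: 7 * 23 = 161
  Crystal: 4 * 13 = 52
  Iron Ore: 4 * 42 = 168
  Gem: 21 * 46 = 966
Total = 828 + 161 + 52 + 168 + 966 = 2175

2175 gold


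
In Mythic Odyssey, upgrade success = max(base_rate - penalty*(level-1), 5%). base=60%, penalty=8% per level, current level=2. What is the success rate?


raw_rate = 60 - 8 * (2 - 1)
= 60 - 8 * 1
= 60 - 8
= 52
Apply floor: max(52, 5) = 52%

52%


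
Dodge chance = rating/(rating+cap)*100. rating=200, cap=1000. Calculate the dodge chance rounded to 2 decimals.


dodge% = 200 / (200 + 1000) * 100
= 200 / 1200 * 100
= 0.166667 * 100
= 16.67%

16.67%


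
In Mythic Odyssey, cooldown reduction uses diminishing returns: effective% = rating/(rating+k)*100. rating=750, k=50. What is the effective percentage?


effective% = rating / (rating + k) * 100
= 750 / (750 + 50) * 100
= 750 / 800 * 100
= 0.9375 * 100
= 93.75%

93.75%


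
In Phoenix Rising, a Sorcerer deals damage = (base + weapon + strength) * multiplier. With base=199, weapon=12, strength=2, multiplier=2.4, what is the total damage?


Sum base + weapon + str = 199 + 12 + 2 = 213
Multiply by 2.4:
213 * 2.4 = 511.2

511.2 damage


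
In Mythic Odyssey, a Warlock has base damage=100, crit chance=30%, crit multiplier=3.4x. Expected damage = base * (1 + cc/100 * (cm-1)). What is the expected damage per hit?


E[dmg] = base * (1 + crit_chance * (crit_mult - 1))
cc as decimal = 30/100 = 0.3
cm - 1 = 3.4 - 1 = 2.4
Bonus factor = 0.3 * 2.4 = 0.72
Total multiplier = 1 + 0.72 = 1.72
Expected damage = 100 * 1.72 = 172.00

172.00 damage


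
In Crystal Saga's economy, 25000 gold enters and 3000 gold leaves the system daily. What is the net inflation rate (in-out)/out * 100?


Net gold = 25000 - 3000 = 22000
Inflation rate = net / sunk * 100 = 22000 / 3000 * 100
= 7.333333 * 100
= 733.33%

733.33%


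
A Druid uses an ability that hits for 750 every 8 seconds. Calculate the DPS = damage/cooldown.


DPS = damage / cooldown
= 750 / 8
= 93.75

93.75 DPS


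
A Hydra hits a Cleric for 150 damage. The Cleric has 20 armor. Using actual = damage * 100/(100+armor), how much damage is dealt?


actual = 150 * 100 / (100 + 20)
= 150 * 100 / 120
= 15000 / 120
= 125.00

125.00 damage


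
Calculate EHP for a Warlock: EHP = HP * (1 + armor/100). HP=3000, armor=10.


EHP = 3000 * (1 + 10/100)
= 3000 * (1 + 0.1)
= 3000 * 1.1
= 3300.0

3300.0 EHP
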